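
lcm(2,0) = 0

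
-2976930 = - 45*66154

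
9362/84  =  111 + 19/42 =111.45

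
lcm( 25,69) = 1725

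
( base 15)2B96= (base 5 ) 244431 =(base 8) 22226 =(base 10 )9366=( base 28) bqe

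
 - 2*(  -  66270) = 132540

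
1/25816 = 1/25816 =0.00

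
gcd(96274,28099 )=1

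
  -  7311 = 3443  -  10754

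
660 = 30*22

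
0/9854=0 = 0.00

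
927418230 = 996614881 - 69196651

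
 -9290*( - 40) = 371600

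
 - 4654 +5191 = 537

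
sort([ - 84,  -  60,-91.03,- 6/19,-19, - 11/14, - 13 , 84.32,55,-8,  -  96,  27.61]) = [ - 96, - 91.03,  -  84, - 60, - 19, - 13,  -  8,-11/14,  -  6/19 , 27.61, 55,  84.32] 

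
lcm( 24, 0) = 0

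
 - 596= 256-852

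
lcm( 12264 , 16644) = 233016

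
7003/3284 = 2 + 435/3284 = 2.13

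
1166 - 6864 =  - 5698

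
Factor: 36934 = 2^1*  59^1*313^1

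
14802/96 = 154 + 3/16= 154.19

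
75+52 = 127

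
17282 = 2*8641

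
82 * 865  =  70930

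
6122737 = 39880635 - 33757898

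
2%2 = 0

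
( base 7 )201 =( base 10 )99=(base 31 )36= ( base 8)143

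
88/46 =44/23= 1.91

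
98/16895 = 98/16895 = 0.01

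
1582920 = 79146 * 20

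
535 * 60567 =32403345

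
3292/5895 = 3292/5895 = 0.56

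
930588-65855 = 864733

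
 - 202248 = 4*( - 50562 ) 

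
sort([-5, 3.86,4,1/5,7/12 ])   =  [ - 5,1/5,  7/12,3.86,4] 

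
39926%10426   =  8648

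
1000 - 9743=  - 8743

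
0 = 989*0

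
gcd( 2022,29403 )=3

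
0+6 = 6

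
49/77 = 7/11 = 0.64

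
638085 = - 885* ( - 721)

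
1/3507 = 1/3507= 0.00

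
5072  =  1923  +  3149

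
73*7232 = 527936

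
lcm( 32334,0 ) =0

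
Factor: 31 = 31^1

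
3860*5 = 19300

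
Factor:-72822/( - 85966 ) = 3^1*229^1*811^( - 1) = 687/811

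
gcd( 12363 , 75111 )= 3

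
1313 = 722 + 591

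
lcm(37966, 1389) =113898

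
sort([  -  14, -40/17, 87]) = [ - 14, - 40/17 , 87]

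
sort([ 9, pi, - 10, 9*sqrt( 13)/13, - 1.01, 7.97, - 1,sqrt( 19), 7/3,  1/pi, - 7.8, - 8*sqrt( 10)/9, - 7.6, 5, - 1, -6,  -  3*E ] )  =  [ - 10,  -  3*E,-7.8,-7.6, -6,-8*sqrt(10 )/9, - 1.01,- 1, - 1, 1/pi,7/3,9*sqrt( 13 ) /13, pi,sqrt( 19),5, 7.97,9 ]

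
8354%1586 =424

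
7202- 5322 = 1880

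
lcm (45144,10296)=586872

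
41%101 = 41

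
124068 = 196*633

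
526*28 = 14728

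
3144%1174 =796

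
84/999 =28/333 = 0.08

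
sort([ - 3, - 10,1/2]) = [ - 10, - 3,1/2 ] 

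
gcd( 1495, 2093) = 299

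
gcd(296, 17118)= 2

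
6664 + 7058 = 13722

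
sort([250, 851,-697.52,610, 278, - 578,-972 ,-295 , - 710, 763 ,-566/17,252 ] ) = [-972, - 710,-697.52 , - 578, - 295,-566/17,250, 252, 278, 610, 763,851] 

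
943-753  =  190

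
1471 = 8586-7115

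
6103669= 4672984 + 1430685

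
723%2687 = 723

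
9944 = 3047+6897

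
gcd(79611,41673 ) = 3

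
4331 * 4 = 17324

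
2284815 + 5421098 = 7705913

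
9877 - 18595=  - 8718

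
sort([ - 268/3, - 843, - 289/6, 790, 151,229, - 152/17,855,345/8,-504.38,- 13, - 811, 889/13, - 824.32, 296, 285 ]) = [ - 843, - 824.32,-811, -504.38, - 268/3,  -  289/6,  -  13, - 152/17, 345/8,889/13,  151, 229,285 , 296,790,855]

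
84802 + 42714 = 127516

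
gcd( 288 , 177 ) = 3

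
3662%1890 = 1772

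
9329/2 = 4664 + 1/2 = 4664.50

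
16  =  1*16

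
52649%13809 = 11222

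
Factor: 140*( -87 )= - 2^2*3^1 * 5^1*7^1*29^1 = -  12180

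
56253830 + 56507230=112761060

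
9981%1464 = 1197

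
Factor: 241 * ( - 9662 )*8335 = -2^1*  5^1*241^1*1667^1*4831^1 = - 19408397570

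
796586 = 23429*34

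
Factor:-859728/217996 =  - 214932/54499=-  2^2*3^1 * 17911^1*54499^(  -  1 ) 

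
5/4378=5/4378 = 0.00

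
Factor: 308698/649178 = 13^1 * 31^1*383^1*324589^( - 1) = 154349/324589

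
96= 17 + 79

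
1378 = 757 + 621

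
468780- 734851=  - 266071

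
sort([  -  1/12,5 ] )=[ - 1/12, 5]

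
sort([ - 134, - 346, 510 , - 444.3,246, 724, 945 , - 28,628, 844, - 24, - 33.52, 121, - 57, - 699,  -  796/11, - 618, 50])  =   [ - 699,-618, - 444.3, - 346 , - 134 , - 796/11, - 57, - 33.52 , -28, - 24 , 50,121, 246,510,  628, 724, 844, 945 ]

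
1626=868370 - 866744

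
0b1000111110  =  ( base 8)1076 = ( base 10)574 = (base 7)1450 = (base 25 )mo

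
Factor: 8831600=2^4*5^2*22079^1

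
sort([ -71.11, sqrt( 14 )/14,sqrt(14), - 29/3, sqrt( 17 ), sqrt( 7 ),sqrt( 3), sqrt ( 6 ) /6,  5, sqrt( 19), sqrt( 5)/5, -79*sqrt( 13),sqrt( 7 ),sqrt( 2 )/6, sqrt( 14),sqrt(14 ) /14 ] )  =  [ - 79 * sqrt(13 ), - 71.11, - 29/3, sqrt(2 )/6, sqrt( 14)/14,sqrt ( 14 )/14, sqrt( 6)/6 , sqrt( 5) /5,sqrt( 3),sqrt( 7 ),sqrt(7 ),sqrt( 14), sqrt( 14 ), sqrt(17), sqrt(19),5 ] 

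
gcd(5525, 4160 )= 65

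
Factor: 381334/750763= 2^1*13^( - 1) * 57751^ ( - 1)*190667^1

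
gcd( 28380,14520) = 660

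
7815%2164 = 1323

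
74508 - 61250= 13258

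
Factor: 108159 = 3^1 * 31^1*1163^1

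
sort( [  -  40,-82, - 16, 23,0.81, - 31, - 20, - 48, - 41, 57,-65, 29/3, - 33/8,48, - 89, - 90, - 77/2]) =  [ - 90,-89, - 82, - 65,-48,-41, - 40, - 77/2, - 31, - 20,  -  16, - 33/8, 0.81, 29/3, 23, 48,  57 ] 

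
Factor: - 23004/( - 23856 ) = 27/28 = 2^( - 2) * 3^3 * 7^( - 1 )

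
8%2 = 0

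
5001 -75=4926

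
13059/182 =71+137/182= 71.75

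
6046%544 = 62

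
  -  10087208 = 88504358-98591566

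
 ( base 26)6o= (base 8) 264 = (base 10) 180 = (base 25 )75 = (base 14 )CC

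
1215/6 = 202 + 1/2=202.50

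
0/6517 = 0 = 0.00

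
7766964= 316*24579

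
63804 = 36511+27293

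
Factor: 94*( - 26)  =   - 2^2*13^1*47^1= - 2444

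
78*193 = 15054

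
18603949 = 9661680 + 8942269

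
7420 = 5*1484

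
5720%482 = 418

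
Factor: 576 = 2^6*3^2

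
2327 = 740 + 1587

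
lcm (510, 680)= 2040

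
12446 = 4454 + 7992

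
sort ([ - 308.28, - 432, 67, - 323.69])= [- 432, - 323.69, - 308.28,67] 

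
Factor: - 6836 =  -  2^2*1709^1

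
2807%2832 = 2807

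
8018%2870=2278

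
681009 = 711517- 30508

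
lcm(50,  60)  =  300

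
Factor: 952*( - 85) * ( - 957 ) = 77440440 = 2^3*3^1*5^1*7^1*11^1 * 17^2 * 29^1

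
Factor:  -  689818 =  - 2^1*344909^1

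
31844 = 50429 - 18585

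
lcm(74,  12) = 444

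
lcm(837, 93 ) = 837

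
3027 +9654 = 12681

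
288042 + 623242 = 911284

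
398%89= 42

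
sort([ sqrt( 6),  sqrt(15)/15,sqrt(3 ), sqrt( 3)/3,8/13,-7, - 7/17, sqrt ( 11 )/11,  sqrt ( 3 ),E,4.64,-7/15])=[ - 7, - 7/15,-7/17,sqrt(15 )/15,sqrt( 11 )/11,sqrt( 3)/3, 8/13,sqrt( 3 ), sqrt(3 ), sqrt( 6), E,4.64]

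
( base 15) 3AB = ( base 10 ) 836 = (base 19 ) 260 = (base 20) 21g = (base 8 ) 1504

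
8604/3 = 2868 = 2868.00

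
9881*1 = 9881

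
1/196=1/196 =0.01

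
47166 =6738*7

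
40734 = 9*4526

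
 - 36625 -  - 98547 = 61922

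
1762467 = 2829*623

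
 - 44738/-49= 44738/49 = 913.02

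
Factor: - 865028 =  - 2^2*17^1*12721^1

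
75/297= 25/99 = 0.25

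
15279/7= 2182 +5/7 = 2182.71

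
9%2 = 1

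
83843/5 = 16768+3/5 = 16768.60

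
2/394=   1/197= 0.01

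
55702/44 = 27851/22 =1265.95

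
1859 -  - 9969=11828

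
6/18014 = 3/9007= 0.00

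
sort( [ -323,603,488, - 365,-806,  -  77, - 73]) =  [ - 806, - 365, - 323, - 77, - 73,488,603]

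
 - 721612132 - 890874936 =-1612487068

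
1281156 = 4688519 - 3407363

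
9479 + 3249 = 12728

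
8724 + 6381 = 15105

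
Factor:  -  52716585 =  - 3^1*5^1*31^1*73^1*1553^1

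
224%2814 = 224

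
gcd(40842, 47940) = 6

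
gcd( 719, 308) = 1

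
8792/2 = 4396 = 4396.00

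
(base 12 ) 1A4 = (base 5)2033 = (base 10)268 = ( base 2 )100001100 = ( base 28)9g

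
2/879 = 2/879 = 0.00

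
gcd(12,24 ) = 12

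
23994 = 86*279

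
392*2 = 784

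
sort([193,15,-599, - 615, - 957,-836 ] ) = [ - 957, - 836, - 615,-599,15,193 ]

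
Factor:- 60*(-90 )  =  5400  =  2^3*3^3*5^2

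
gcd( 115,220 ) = 5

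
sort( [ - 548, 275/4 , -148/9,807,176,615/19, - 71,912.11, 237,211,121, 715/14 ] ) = [ -548,-71, - 148/9,615/19 , 715/14,275/4, 121, 176,211, 237, 807,912.11]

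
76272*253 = 19296816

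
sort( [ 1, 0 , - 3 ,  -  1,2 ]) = [  -  3,  -  1,0,1 , 2 ] 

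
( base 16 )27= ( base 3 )1110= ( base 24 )1f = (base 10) 39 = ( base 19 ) 21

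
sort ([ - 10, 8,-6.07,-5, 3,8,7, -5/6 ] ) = [ - 10, - 6.07,-5, - 5/6, 3, 7, 8, 8]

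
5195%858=47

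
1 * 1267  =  1267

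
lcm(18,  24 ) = 72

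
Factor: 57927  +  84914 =142841^1 = 142841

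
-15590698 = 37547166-53137864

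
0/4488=0 = 0.00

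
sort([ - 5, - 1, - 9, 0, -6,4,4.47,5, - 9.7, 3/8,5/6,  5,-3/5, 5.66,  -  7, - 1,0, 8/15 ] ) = [-9.7,-9, - 7,-6, - 5, - 1, - 1, -3/5,0,  0 , 3/8,8/15,5/6,4,4.47,5 , 5,5.66]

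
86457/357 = 242 + 3/17 = 242.18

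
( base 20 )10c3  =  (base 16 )2033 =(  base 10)8243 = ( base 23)FD9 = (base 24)e7b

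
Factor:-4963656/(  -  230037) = 1654552/76679=2^3*76679^( - 1 ) * 206819^1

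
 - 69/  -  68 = 69/68 = 1.01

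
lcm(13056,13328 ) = 639744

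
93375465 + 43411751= 136787216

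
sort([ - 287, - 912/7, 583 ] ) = [ - 287,  -  912/7, 583 ]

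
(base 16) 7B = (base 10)123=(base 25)4n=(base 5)443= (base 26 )4J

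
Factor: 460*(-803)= - 369380 = - 2^2*5^1 * 11^1*23^1*73^1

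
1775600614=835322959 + 940277655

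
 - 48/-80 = 3/5 = 0.60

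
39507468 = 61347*644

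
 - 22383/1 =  - 22383  =  -22383.00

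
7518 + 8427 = 15945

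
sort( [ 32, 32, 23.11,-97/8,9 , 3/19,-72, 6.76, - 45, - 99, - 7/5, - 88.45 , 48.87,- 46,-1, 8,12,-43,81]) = [-99, - 88.45, - 72,-46,-45, - 43, -97/8, - 7/5, -1, 3/19,6.76, 8,9, 12,23.11,32,32, 48.87 , 81] 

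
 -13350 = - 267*50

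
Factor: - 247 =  - 13^1*19^1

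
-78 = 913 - 991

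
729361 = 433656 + 295705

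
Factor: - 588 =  - 2^2  *3^1*7^2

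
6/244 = 3/122  =  0.02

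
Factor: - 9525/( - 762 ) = 2^(  -  1) * 5^2=25/2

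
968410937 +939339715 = 1907750652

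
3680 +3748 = 7428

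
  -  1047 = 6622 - 7669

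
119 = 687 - 568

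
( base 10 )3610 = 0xE1A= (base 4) 320122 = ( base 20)90a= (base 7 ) 13345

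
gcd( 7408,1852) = 1852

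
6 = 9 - 3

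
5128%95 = 93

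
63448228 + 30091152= 93539380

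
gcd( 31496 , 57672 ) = 8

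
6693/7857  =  23/27 = 0.85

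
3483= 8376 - 4893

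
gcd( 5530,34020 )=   70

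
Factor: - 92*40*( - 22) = 80960 = 2^6*5^1*11^1*23^1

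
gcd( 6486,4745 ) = 1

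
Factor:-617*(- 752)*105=48718320 = 2^4*3^1* 5^1*7^1*47^1*617^1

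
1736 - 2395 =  - 659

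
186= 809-623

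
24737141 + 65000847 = 89737988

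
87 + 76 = 163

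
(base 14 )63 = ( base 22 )3l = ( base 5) 322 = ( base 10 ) 87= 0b1010111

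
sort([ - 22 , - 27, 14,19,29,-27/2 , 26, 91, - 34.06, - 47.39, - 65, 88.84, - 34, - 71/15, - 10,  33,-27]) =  [ - 65,-47.39, - 34.06, - 34, - 27,-27, - 22, - 27/2  , - 10, - 71/15, 14,19 , 26,  29, 33,88.84, 91 ]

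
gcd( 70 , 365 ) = 5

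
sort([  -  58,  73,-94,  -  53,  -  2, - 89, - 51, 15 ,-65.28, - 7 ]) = [ - 94, -89, -65.28, - 58,-53,  -  51,  -  7, - 2,15, 73]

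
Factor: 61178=2^1*13^2*181^1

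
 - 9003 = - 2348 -6655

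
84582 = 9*9398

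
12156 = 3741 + 8415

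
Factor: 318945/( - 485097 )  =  - 106315/161699 = - 5^1*11^1 * 97^( - 1)*1667^ ( - 1) * 1933^1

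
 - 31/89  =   - 31/89= - 0.35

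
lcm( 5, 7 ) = 35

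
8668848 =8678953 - 10105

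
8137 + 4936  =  13073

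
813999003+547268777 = 1361267780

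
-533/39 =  - 41/3= - 13.67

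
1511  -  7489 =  - 5978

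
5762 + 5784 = 11546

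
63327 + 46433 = 109760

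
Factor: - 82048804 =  - 2^2*20512201^1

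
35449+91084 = 126533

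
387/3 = 129 = 129.00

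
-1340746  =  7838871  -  9179617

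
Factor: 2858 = 2^1 *1429^1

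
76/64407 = 76/64407 = 0.00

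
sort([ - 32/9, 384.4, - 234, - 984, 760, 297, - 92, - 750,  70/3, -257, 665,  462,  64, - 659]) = [ - 984, - 750 , - 659, - 257, - 234, - 92 , - 32/9,70/3,64,297,384.4, 462,665,760] 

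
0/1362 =0 = 0.00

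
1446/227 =6+84/227 = 6.37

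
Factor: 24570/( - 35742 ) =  - 585/851 = - 3^2*5^1 * 13^1 * 23^( - 1 )*37^(- 1) 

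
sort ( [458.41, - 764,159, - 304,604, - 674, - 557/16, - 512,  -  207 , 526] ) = [ -764,- 674, - 512, -304, - 207, - 557/16, 159, 458.41,526,604 ] 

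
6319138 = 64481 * 98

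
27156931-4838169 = 22318762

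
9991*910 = 9091810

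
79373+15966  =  95339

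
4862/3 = 4862/3 = 1620.67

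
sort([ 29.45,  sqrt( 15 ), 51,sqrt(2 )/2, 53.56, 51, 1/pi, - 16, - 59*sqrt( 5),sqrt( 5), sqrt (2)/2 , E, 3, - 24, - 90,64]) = [ - 59*sqrt(5), -90, - 24, - 16,  1/pi, sqrt( 2 )/2, sqrt(2) /2, sqrt ( 5) , E, 3 , sqrt( 15), 29.45, 51,51,53.56,64 ] 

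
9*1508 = 13572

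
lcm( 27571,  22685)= 1792115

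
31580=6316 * 5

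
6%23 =6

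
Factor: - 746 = -2^1 *373^1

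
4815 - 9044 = -4229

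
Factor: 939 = 3^1 * 313^1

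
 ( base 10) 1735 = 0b11011000111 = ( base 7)5026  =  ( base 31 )1ou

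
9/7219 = 9/7219 = 0.00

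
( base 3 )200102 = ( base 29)H4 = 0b111110001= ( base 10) 497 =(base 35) E7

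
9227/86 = 9227/86 = 107.29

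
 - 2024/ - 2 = 1012+0/1 = 1012.00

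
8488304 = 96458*88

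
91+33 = 124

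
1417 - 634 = 783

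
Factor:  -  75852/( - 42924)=3^1* 43^1* 73^( - 1)  =  129/73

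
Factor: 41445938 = 2^1*20722969^1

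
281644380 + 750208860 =1031853240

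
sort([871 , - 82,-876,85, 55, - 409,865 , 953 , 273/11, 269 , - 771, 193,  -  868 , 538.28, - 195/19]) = [ - 876, - 868,  -  771, - 409,  -  82, - 195/19 , 273/11,55, 85,193 , 269, 538.28, 865, 871, 953] 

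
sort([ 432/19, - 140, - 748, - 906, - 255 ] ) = [ - 906, - 748, - 255,-140, 432/19]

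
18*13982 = 251676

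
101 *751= 75851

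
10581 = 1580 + 9001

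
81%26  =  3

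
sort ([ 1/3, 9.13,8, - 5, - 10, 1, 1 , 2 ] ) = [ - 10, - 5, 1/3, 1, 1, 2, 8, 9.13]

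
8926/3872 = 2+591/1936 = 2.31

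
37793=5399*7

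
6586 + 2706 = 9292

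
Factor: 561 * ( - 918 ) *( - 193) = 2^1 * 3^4*11^1* 17^2 * 193^1 = 99394614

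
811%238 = 97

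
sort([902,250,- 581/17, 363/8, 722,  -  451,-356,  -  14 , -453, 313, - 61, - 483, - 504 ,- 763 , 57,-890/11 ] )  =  [-763,  -  504, - 483,-453,  -  451, - 356,  -  890/11,-61, - 581/17,-14, 363/8, 57 , 250,313,722,902 ] 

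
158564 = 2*79282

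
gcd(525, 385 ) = 35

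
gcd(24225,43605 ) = 4845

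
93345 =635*147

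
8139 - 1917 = 6222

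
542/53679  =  542/53679= 0.01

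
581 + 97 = 678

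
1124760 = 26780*42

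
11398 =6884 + 4514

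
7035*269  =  1892415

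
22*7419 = 163218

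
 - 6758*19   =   - 128402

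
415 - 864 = - 449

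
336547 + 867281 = 1203828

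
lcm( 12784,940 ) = 63920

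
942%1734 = 942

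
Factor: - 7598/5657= - 2^1* 29^1 * 131^1 *5657^(-1 )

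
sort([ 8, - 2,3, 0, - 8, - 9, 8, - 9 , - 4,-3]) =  [ - 9, - 9, -8,-4,  -  3, - 2 , 0,3,8, 8] 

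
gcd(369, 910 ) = 1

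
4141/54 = 76  +  37/54 = 76.69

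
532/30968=19/1106= 0.02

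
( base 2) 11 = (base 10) 3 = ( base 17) 3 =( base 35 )3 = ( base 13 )3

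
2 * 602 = 1204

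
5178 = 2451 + 2727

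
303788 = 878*346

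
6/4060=3/2030= 0.00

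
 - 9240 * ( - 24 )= 221760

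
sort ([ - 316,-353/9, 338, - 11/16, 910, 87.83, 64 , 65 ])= [  -  316, - 353/9,  -  11/16,64,65,87.83,338, 910]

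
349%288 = 61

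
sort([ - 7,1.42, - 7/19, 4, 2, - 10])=[ - 10, - 7, - 7/19, 1.42, 2, 4 ]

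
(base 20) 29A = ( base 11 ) 820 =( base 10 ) 990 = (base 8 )1736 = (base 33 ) U0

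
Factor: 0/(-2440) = 0 = 0^1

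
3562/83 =3562/83 = 42.92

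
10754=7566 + 3188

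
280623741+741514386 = 1022138127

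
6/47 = 6/47 = 0.13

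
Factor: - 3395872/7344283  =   - 2^5*127^( - 1)*57829^( - 1)*106121^1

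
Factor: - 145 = - 5^1*29^1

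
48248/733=48248/733=65.82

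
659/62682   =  659/62682 =0.01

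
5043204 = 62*81342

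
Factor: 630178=2^1*487^1*647^1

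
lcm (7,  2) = 14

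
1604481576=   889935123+714546453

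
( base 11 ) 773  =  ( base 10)927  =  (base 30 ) 10R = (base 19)2AF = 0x39F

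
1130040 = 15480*73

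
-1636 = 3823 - 5459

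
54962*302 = 16598524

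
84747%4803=3096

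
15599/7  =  2228 + 3/7=2228.43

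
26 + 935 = 961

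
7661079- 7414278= 246801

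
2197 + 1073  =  3270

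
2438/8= 304 + 3/4 = 304.75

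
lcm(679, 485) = 3395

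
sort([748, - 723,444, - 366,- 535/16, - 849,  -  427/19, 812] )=[-849 , - 723,- 366,-535/16, - 427/19,444,748 , 812]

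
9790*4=39160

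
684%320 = 44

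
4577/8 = 572 + 1/8 = 572.12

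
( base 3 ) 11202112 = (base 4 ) 312032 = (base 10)3470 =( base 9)4675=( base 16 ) D8E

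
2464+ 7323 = 9787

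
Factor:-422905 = -5^1 * 7^1*43^1 * 281^1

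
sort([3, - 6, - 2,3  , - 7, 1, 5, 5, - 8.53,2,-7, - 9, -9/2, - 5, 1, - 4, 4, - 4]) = [ - 9,  -  8.53 , - 7, - 7,-6, - 5, - 9/2, - 4,  -  4,-2, 1,  1,2, 3, 3, 4, 5,5] 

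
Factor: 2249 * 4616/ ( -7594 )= - 5190692/3797=   - 2^2*13^1*173^1* 577^1*3797^ (- 1 ) 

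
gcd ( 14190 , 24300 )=30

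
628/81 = 628/81 = 7.75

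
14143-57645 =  - 43502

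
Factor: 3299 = 3299^1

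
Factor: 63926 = 2^1*31963^1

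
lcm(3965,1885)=114985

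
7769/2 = 7769/2 = 3884.50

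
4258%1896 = 466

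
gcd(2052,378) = 54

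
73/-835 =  - 73/835=- 0.09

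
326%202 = 124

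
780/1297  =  780/1297 = 0.60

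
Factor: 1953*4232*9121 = 75385940616 = 2^3*3^2*7^2*23^2*31^1*1303^1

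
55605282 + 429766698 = 485371980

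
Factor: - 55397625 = - 3^1 * 5^3*147727^1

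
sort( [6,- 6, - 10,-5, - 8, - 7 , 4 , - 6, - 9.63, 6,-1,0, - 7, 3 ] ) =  [ -10, - 9.63, - 8 ,-7, -7,  -  6,-6,- 5, - 1, 0 , 3, 4, 6, 6] 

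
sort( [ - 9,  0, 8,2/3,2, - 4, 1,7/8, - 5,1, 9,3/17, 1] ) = [ - 9,- 5, - 4,  0,3/17, 2/3,7/8,1, 1, 1,2, 8,9 ]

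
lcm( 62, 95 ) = 5890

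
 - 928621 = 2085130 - 3013751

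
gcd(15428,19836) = 2204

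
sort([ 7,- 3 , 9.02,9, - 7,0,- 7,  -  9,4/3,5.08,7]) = [ - 9, - 7, - 7,-3,0, 4/3 , 5.08,7, 7, 9,9.02 ]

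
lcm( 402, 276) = 18492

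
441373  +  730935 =1172308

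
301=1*301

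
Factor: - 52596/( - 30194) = 2^1*3^3*31^( -1)  =  54/31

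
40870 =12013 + 28857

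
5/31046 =5/31046 = 0.00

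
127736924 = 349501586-221764662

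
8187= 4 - -8183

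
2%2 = 0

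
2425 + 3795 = 6220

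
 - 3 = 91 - 94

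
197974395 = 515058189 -317083794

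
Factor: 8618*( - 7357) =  - 2^1 * 7^1*31^1*139^1*1051^1 =-  63402626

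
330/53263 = 330/53263 = 0.01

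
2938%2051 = 887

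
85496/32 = 10687/4= 2671.75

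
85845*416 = 35711520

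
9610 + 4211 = 13821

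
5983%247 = 55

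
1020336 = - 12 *(  -  85028)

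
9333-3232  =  6101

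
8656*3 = 25968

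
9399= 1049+8350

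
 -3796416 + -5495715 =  - 9292131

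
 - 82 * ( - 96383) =7903406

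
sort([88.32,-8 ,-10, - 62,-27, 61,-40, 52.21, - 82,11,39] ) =[ - 82,-62, - 40, - 27, - 10, - 8,11,39,52.21, 61,88.32 ]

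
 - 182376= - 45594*4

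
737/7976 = 737/7976 =0.09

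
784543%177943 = 72771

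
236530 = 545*434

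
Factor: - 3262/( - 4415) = 2^1*5^(  -  1)*7^1 * 233^1*883^( - 1)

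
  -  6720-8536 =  - 15256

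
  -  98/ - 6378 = 49/3189 = 0.02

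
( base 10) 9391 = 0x24af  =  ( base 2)10010010101111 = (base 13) 4375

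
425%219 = 206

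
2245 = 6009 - 3764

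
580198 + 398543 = 978741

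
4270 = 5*854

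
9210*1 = 9210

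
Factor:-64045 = -5^1 *12809^1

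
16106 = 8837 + 7269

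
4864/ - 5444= - 1216/1361= -0.89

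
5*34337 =171685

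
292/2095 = 292/2095 = 0.14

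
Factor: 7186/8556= 2^ ( - 1 ) * 3^(-1 )*23^ ( - 1) * 31^( - 1)*3593^1= 3593/4278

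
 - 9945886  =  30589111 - 40534997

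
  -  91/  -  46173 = 91/46173 = 0.00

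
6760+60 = 6820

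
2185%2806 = 2185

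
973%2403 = 973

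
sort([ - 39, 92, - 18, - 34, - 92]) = [ - 92, - 39, - 34, - 18, 92 ] 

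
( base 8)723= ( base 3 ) 122022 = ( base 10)467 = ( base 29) g3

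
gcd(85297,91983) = 1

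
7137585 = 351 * 20335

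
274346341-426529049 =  - 152182708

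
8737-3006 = 5731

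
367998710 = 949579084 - 581580374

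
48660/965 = 9732/193 = 50.42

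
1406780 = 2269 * 620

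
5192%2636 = 2556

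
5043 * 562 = 2834166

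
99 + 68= 167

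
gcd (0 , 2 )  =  2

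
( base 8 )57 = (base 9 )52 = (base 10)47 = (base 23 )21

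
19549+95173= 114722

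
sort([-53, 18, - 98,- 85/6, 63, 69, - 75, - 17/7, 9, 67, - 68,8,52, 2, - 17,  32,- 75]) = [ - 98,  -  75, - 75, - 68,  -  53 , - 17,  -  85/6, - 17/7, 2 , 8,9, 18,32,52,63,67, 69]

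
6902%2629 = 1644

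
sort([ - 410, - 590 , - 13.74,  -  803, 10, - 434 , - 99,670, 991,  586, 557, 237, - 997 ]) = [ - 997,  -  803, - 590,  -  434, - 410, - 99, - 13.74, 10,237, 557, 586,670,991]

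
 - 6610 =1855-8465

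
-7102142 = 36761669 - 43863811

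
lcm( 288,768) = 2304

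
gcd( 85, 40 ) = 5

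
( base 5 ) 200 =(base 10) 50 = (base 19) 2c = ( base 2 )110010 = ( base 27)1N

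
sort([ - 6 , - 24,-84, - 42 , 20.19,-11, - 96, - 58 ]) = [-96, -84,  -  58,  -  42,-24, - 11,-6, 20.19 ] 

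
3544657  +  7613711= 11158368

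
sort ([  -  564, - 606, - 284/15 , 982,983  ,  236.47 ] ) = [ - 606, - 564 , - 284/15,  236.47,982, 983 ]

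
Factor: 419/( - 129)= - 3^( - 1)*43^( - 1) * 419^1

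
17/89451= 17/89451 = 0.00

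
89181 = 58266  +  30915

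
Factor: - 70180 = -2^2*5^1*11^2*29^1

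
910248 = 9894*92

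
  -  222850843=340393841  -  563244684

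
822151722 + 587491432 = 1409643154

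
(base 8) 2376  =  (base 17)473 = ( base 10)1278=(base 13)774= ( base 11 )a62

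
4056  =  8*507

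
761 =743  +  18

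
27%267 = 27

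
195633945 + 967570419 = 1163204364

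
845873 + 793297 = 1639170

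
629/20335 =629/20335=0.03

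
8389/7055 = 8389/7055 = 1.19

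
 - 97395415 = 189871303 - 287266718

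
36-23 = 13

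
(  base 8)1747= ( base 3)1101000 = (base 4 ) 33213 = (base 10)999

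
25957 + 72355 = 98312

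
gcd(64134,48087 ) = 9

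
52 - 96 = -44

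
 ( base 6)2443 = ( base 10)603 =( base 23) 135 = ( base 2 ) 1001011011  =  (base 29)kn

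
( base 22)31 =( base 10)67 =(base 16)43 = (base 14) 4B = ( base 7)124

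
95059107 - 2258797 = 92800310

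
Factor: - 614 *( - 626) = 2^2*307^1*313^1 = 384364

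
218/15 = 14  +  8/15 = 14.53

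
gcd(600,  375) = 75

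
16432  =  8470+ 7962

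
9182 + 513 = 9695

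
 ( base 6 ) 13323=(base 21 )4E9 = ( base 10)2067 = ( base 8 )4023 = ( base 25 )37H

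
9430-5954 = 3476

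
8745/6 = 1457 + 1/2=1457.50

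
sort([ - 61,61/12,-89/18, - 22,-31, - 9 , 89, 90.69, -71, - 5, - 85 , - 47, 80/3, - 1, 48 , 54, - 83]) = [ - 85, - 83, - 71, - 61, - 47, - 31 , - 22, - 9,  -  5,  -  89/18 ,-1, 61/12,80/3, 48, 54, 89, 90.69 ]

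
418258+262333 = 680591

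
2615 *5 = 13075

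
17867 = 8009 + 9858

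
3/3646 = 3/3646 = 0.00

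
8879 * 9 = 79911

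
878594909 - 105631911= 772962998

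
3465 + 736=4201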